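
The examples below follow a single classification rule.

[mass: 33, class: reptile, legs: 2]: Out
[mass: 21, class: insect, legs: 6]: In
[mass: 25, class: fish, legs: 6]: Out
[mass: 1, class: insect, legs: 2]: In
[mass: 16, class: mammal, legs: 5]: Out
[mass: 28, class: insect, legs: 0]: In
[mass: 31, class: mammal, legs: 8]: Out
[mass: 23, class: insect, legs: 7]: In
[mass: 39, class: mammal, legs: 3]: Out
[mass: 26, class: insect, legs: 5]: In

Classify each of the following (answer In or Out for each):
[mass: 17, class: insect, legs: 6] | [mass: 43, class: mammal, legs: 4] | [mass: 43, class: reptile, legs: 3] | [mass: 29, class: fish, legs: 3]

One predicate separates the groups cleanly: class is insect.
[mass: 17, class: insect, legs: 6] — class is insect, hence In.
[mass: 43, class: mammal, legs: 4] — class is mammal, hence Out.
[mass: 43, class: reptile, legs: 3] — class is reptile, hence Out.
[mass: 29, class: fish, legs: 3] — class is fish, hence Out.

In, Out, Out, Out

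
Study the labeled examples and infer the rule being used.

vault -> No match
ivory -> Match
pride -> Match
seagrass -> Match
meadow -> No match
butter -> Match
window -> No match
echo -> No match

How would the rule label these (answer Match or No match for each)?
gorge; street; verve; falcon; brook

Match, Match, Match, No match, Match

Rule: contains 'r'. This holds for each 'Match' example and fails for each 'No match' one.
gorge — has 'r', hence Match.
street — has 'r', hence Match.
verve — has 'r', hence Match.
falcon — no 'r', hence No match.
brook — has 'r', hence Match.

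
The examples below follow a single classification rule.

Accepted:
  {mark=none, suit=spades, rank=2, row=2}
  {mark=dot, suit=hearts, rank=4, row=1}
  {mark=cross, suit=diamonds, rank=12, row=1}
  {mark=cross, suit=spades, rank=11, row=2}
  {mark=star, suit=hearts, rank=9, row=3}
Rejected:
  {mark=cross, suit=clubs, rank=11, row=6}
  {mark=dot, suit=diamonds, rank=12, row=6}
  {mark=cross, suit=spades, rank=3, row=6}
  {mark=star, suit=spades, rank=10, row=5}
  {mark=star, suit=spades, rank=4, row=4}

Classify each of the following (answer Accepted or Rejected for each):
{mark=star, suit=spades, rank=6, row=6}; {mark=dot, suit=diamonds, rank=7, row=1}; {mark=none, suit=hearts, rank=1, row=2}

Rejected, Accepted, Accepted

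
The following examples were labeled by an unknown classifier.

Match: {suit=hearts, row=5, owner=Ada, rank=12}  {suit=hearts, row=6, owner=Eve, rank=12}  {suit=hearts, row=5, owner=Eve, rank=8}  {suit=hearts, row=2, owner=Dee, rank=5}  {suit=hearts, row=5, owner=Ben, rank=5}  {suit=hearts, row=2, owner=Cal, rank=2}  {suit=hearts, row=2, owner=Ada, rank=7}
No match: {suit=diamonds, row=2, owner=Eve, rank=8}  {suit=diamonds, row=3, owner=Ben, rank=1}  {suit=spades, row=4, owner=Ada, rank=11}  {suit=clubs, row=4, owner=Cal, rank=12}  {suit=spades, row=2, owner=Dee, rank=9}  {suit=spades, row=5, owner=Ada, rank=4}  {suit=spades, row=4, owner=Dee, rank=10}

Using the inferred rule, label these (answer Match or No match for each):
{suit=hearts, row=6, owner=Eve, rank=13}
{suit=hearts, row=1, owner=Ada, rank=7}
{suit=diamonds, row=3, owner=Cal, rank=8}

Rule: suit is hearts. This holds for each 'Match' example and fails for each 'No match' one.
{suit=hearts, row=6, owner=Eve, rank=13}: suit is hearts — qualifies, so Match.
{suit=hearts, row=1, owner=Ada, rank=7}: suit is hearts — qualifies, so Match.
{suit=diamonds, row=3, owner=Cal, rank=8}: suit is diamonds — does not satisfy this, so No match.

Match, Match, No match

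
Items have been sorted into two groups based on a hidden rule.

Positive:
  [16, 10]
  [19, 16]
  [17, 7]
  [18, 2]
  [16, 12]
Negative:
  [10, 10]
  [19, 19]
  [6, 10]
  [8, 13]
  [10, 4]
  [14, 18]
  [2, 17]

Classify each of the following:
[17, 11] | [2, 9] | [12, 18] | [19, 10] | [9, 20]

Rule: first > second AND sum ≥ 16. This holds for each 'Positive' example and fails for each 'Negative' one.
[17, 11]: 17 > 11, 17+11 = 28 — meets the rule, so Positive. [2, 9]: 2 < 9, 2+9 = 11 — fails the rule, so Negative. [12, 18]: 12 < 18, 12+18 = 30 — fails the rule, so Negative. [19, 10]: 19 > 10, 19+10 = 29 — meets the rule, so Positive. [9, 20]: 9 < 20, 9+20 = 29 — fails the rule, so Negative.

Positive, Negative, Negative, Positive, Negative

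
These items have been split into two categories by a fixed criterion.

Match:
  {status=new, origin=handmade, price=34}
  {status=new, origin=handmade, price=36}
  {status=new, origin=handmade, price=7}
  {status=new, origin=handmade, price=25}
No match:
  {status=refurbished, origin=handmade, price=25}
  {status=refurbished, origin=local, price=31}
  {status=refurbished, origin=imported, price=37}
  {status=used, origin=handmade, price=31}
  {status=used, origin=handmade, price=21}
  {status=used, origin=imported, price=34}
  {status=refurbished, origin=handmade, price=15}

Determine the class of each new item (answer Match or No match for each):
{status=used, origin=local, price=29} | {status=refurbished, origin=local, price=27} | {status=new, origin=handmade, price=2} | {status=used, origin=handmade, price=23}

No match, No match, Match, No match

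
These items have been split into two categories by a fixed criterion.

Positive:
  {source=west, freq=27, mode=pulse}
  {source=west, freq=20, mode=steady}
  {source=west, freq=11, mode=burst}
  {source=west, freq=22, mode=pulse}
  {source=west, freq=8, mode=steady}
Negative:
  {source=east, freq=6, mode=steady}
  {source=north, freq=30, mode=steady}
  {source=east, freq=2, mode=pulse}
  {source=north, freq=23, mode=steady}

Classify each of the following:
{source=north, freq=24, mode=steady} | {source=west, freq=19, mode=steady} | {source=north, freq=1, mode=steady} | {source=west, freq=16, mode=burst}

Negative, Positive, Negative, Positive

One predicate separates the groups cleanly: source is west.
{source=north, freq=24, mode=steady}: Negative (source is north).
{source=west, freq=19, mode=steady}: Positive (source is west).
{source=north, freq=1, mode=steady}: Negative (source is north).
{source=west, freq=16, mode=burst}: Positive (source is west).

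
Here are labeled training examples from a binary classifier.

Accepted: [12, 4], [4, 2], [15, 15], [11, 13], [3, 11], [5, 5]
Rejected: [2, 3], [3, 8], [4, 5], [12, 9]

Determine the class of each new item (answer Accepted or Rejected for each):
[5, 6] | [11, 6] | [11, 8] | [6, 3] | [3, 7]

The simplest hypothesis consistent with all the labels is: sum is even.

Rejected, Rejected, Rejected, Rejected, Accepted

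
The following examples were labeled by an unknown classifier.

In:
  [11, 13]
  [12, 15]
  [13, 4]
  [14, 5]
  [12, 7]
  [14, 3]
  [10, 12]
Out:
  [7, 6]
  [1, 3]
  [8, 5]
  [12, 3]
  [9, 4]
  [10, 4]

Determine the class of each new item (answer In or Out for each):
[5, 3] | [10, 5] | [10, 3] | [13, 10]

Out, Out, Out, In

The distinguishing property — sum ≥ 17 — holds for all the 'In' cases and none of the 'Out' cases.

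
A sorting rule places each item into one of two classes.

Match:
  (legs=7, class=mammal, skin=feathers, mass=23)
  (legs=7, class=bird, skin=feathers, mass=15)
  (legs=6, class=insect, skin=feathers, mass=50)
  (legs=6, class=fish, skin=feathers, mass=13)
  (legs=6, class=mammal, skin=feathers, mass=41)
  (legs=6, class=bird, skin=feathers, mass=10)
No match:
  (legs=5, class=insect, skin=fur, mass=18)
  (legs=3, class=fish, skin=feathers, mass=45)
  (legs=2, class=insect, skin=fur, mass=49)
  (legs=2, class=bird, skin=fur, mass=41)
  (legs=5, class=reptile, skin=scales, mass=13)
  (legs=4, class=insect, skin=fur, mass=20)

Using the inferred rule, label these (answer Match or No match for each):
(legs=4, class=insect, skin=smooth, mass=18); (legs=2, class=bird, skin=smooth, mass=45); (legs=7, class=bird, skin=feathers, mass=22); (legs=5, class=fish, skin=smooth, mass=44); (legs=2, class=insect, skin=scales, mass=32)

No match, No match, Match, No match, No match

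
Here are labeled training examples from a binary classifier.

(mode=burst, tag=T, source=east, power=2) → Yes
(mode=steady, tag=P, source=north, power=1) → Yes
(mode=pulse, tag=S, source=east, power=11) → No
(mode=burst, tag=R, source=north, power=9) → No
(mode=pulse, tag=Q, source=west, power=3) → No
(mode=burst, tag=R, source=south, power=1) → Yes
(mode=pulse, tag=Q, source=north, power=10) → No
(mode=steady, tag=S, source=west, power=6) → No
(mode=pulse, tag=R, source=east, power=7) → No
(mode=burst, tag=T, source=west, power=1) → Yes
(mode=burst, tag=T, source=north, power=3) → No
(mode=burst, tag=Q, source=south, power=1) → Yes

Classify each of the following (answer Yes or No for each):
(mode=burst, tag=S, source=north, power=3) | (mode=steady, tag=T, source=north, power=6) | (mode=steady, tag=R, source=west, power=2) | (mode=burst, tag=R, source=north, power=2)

No, No, Yes, Yes

The rule appears to be: power ≤ 2.
(mode=burst, tag=S, source=north, power=3): power = 3 — does not fit, so No.
(mode=steady, tag=T, source=north, power=6): power = 6 — does not fit, so No.
(mode=steady, tag=R, source=west, power=2): power = 2 — satisfies this, so Yes.
(mode=burst, tag=R, source=north, power=2): power = 2 — satisfies this, so Yes.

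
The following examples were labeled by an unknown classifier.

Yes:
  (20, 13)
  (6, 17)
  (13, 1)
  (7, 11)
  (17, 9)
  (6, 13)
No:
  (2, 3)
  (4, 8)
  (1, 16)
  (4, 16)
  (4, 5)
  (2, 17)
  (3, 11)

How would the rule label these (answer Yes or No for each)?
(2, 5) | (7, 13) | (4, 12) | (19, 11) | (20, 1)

No, Yes, No, Yes, Yes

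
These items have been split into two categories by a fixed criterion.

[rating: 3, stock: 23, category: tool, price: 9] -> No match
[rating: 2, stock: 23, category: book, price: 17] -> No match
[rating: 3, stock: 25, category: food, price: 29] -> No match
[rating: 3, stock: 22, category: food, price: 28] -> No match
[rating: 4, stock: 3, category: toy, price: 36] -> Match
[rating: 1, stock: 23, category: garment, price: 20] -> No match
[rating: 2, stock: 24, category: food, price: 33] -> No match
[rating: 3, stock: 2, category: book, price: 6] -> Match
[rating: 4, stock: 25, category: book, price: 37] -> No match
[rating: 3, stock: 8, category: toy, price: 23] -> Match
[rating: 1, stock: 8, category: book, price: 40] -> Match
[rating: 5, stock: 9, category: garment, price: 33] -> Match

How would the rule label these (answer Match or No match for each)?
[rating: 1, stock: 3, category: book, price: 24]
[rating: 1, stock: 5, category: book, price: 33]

Match, Match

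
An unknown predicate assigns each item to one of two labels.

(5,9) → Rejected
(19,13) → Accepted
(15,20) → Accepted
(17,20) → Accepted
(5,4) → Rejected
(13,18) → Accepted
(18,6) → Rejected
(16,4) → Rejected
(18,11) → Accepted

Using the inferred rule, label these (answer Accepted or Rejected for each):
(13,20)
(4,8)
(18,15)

A rule that fits every label: sum ≥ 29 — true of each 'Accepted' example, false of each 'Rejected' one.
(13,20) — 13+20 = 33, hence Accepted.
(4,8) — 4+8 = 12, hence Rejected.
(18,15) — 18+15 = 33, hence Accepted.

Accepted, Rejected, Accepted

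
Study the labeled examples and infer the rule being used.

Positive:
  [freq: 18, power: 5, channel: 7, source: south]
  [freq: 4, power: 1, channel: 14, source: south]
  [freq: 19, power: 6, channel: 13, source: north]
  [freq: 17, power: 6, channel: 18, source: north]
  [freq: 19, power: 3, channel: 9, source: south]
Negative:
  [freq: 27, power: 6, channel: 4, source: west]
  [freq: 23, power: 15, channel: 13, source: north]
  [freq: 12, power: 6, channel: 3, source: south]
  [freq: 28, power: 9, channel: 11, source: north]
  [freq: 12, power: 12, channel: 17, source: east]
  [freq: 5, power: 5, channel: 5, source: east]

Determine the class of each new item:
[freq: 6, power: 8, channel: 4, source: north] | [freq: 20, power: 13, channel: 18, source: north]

Negative, Negative

All 'Positive' examples share one property — channel ≥ 7 AND power ≤ 6 — and every 'Negative' example lacks it.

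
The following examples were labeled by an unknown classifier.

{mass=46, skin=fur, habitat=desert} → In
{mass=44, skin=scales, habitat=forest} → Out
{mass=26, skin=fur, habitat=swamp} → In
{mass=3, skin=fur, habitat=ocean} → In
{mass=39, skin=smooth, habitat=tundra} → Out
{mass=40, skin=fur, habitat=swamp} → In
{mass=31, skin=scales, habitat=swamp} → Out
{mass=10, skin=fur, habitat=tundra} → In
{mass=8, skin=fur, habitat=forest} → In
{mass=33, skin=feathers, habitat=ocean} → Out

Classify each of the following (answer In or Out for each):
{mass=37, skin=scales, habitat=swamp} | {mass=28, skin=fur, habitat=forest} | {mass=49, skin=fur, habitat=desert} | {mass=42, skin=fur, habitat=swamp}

Out, In, In, In

A rule that fits every label: skin is fur — true of each 'In' example, false of each 'Out' one.
{mass=37, skin=scales, habitat=swamp} — skin is scales, hence Out. {mass=28, skin=fur, habitat=forest} — skin is fur, hence In. {mass=49, skin=fur, habitat=desert} — skin is fur, hence In. {mass=42, skin=fur, habitat=swamp} — skin is fur, hence In.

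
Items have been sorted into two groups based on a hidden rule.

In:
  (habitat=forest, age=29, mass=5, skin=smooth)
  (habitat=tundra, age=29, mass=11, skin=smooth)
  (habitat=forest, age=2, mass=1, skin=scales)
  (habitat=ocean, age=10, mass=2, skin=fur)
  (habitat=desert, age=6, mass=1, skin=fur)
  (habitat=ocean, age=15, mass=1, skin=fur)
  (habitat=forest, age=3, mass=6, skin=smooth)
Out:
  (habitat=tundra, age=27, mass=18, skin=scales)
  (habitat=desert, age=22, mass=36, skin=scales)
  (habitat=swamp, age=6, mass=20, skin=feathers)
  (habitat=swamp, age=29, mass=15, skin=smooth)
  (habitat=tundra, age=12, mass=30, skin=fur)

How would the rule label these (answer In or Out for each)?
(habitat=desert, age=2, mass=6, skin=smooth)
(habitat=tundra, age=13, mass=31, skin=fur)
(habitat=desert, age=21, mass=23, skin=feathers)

In, Out, Out

One predicate separates the groups cleanly: mass ≤ 11.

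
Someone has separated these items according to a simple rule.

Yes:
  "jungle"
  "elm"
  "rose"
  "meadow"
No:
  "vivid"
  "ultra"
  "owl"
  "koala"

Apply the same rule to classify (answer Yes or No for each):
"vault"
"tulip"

No, No

The common property of the 'Yes' items is: contains 'e'. No 'No' item has it.
"vault" — no 'e', hence No.
"tulip" — no 'e', hence No.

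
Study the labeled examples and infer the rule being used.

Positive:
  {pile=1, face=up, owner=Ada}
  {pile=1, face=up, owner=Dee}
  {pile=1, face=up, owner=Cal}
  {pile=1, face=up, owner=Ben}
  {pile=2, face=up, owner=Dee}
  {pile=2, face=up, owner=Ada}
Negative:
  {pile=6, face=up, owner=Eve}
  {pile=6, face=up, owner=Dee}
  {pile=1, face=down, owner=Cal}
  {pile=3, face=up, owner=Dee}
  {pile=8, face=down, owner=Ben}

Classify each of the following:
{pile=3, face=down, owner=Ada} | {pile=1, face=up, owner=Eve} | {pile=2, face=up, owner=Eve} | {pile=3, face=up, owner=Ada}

Negative, Positive, Positive, Negative

The rule appears to be: face is up AND pile ≤ 2.
Negative: {pile=3, face=down, owner=Ada}, since face is down, pile = 3.
Positive: {pile=1, face=up, owner=Eve}, since face is up, pile = 1.
Positive: {pile=2, face=up, owner=Eve}, since face is up, pile = 2.
Negative: {pile=3, face=up, owner=Ada}, since face is up, pile = 3.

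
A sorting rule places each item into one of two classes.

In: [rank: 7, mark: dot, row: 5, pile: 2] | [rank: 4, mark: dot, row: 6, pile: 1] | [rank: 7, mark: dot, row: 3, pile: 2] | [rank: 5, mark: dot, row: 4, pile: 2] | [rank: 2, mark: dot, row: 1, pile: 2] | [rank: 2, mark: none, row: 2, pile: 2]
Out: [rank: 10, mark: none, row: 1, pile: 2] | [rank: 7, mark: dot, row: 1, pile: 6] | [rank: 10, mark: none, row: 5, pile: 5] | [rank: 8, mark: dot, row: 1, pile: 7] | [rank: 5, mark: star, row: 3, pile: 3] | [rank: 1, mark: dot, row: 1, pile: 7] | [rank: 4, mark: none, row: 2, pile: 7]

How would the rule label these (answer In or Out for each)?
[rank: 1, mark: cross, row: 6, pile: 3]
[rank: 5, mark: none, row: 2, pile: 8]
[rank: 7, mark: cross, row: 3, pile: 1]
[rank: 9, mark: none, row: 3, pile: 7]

Out, Out, In, Out

Every 'In' example satisfies: pile ≤ 2 AND rank ≤ 7. None of the 'Out' examples do.
[rank: 1, mark: cross, row: 6, pile: 3] → pile = 3, rank = 1 → Out.
[rank: 5, mark: none, row: 2, pile: 8] → pile = 8, rank = 5 → Out.
[rank: 7, mark: cross, row: 3, pile: 1] → pile = 1, rank = 7 → In.
[rank: 9, mark: none, row: 3, pile: 7] → pile = 7, rank = 9 → Out.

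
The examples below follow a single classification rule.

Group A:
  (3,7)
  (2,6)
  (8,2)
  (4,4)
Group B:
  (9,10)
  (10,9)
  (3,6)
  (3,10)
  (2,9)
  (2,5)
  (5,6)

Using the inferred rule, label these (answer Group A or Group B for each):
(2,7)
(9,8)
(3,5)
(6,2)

One predicate separates the groups cleanly: sum is even.
(2,7) → 2+7 = 9 → Group B. (9,8) → 9+8 = 17 → Group B. (3,5) → 3+5 = 8 → Group A. (6,2) → 6+2 = 8 → Group A.

Group B, Group B, Group A, Group A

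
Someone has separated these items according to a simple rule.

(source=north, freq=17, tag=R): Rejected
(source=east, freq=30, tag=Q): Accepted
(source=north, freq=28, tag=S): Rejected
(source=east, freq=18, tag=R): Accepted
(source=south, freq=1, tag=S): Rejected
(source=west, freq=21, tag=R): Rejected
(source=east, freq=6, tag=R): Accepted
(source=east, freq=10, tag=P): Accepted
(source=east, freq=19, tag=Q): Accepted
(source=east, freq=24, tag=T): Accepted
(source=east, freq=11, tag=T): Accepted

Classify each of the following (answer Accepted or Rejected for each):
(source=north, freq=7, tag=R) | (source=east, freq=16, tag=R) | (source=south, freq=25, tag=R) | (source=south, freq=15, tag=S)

The distinguishing property — source is east — holds for all the 'Accepted' cases and none of the 'Rejected' cases.
(source=north, freq=7, tag=R) — source is north, hence Rejected.
(source=east, freq=16, tag=R) — source is east, hence Accepted.
(source=south, freq=25, tag=R) — source is south, hence Rejected.
(source=south, freq=15, tag=S) — source is south, hence Rejected.

Rejected, Accepted, Rejected, Rejected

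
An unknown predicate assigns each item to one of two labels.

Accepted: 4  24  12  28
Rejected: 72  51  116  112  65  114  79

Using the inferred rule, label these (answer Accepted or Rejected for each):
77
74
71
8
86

Rejected, Rejected, Rejected, Accepted, Rejected

A rule that fits every label: at most 28 — true of each 'Accepted' example, false of each 'Rejected' one.
77: 77 > 28, fails the rule → Rejected. 74: 74 > 28, fails the rule → Rejected. 71: 71 > 28, fails the rule → Rejected. 8: 8 ≤ 28, matches → Accepted. 86: 86 > 28, fails the rule → Rejected.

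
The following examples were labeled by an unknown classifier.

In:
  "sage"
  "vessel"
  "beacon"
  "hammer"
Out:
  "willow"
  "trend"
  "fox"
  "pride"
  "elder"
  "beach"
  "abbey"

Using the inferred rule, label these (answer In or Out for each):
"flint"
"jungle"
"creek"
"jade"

One predicate separates the groups cleanly: even length AND contains 'e'.
"flint": length 5, no 'e' — does not satisfy this, so Out. "jungle": length 6, has 'e' — fits, so In. "creek": length 5, has 'e' — does not satisfy this, so Out. "jade": length 4, has 'e' — fits, so In.

Out, In, Out, In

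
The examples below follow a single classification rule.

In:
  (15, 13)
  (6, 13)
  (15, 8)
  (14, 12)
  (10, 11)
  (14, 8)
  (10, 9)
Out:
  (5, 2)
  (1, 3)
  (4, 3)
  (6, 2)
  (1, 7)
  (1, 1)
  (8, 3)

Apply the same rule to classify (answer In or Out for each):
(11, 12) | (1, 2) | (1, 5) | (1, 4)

'In' ⟺ sum ≥ 19.
(11, 12) — 11+12 = 23, hence In. (1, 2) — 1+2 = 3, hence Out. (1, 5) — 1+5 = 6, hence Out. (1, 4) — 1+4 = 5, hence Out.

In, Out, Out, Out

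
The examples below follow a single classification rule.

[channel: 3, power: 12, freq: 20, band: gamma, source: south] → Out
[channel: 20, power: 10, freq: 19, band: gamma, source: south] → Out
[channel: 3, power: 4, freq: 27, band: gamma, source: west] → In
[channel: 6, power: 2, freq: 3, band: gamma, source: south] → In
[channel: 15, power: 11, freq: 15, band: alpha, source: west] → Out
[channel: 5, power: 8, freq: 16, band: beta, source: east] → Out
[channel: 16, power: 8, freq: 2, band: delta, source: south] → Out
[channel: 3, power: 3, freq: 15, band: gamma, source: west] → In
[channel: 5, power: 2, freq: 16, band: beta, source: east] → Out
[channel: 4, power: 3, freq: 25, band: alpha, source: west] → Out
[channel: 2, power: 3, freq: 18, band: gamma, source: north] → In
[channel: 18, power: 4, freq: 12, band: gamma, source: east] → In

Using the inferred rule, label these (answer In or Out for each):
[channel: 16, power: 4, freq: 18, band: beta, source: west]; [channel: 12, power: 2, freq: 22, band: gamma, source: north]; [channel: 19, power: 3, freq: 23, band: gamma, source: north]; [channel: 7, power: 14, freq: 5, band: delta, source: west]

The common property of the 'In' items is: band is gamma AND power ≤ 4. No 'Out' item has it.
[channel: 16, power: 4, freq: 18, band: beta, source: west] → band is beta, power = 4 → Out. [channel: 12, power: 2, freq: 22, band: gamma, source: north] → band is gamma, power = 2 → In. [channel: 19, power: 3, freq: 23, band: gamma, source: north] → band is gamma, power = 3 → In. [channel: 7, power: 14, freq: 5, band: delta, source: west] → band is delta, power = 14 → Out.

Out, In, In, Out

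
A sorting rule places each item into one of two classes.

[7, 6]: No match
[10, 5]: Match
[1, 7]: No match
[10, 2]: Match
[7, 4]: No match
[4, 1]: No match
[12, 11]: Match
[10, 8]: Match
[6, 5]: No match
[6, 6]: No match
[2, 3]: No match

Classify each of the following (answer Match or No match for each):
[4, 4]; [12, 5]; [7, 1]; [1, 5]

No match, Match, No match, No match

The simplest hypothesis consistent with all the labels is: first ≥ 8.
[4, 4]: first 4, fails the rule → No match.
[12, 5]: first 12, meets the rule → Match.
[7, 1]: first 7, fails the rule → No match.
[1, 5]: first 1, fails the rule → No match.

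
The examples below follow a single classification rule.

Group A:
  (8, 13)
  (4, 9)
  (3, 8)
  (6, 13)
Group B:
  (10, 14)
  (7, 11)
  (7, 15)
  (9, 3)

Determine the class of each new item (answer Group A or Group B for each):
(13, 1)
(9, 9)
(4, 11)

Group B, Group B, Group A

One predicate separates the groups cleanly: sum is odd.
(13, 1): Group B (13+1 = 14).
(9, 9): Group B (9+9 = 18).
(4, 11): Group A (4+11 = 15).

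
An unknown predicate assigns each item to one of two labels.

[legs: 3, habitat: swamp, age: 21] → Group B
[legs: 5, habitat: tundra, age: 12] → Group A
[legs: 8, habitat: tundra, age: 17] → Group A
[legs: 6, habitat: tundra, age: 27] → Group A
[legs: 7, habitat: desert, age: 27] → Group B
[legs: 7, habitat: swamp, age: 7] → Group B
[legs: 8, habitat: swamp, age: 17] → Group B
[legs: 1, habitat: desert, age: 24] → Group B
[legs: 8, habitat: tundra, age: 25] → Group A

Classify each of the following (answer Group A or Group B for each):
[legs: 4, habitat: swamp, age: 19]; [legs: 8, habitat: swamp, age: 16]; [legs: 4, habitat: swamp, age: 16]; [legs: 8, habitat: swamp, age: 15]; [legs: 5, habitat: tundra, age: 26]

Group B, Group B, Group B, Group B, Group A

Comparing the two groups points to one rule — habitat is tundra.
[legs: 4, habitat: swamp, age: 19]: habitat is swamp, doesn't qualify → Group B.
[legs: 8, habitat: swamp, age: 16]: habitat is swamp, doesn't qualify → Group B.
[legs: 4, habitat: swamp, age: 16]: habitat is swamp, doesn't qualify → Group B.
[legs: 8, habitat: swamp, age: 15]: habitat is swamp, doesn't qualify → Group B.
[legs: 5, habitat: tundra, age: 26]: habitat is tundra, matches → Group A.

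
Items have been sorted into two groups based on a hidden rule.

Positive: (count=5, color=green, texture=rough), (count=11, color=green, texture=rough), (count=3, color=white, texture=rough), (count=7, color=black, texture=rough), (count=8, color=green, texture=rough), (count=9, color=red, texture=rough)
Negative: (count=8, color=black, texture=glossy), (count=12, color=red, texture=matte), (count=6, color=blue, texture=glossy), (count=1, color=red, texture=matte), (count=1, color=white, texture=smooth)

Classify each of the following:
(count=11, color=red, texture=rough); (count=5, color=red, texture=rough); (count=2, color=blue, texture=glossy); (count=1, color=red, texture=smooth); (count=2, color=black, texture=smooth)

One predicate separates the groups cleanly: texture is rough.
(count=11, color=red, texture=rough): texture is rough, passes → Positive. (count=5, color=red, texture=rough): texture is rough, passes → Positive. (count=2, color=blue, texture=glossy): texture is glossy, doesn't qualify → Negative. (count=1, color=red, texture=smooth): texture is smooth, doesn't qualify → Negative. (count=2, color=black, texture=smooth): texture is smooth, doesn't qualify → Negative.

Positive, Positive, Negative, Negative, Negative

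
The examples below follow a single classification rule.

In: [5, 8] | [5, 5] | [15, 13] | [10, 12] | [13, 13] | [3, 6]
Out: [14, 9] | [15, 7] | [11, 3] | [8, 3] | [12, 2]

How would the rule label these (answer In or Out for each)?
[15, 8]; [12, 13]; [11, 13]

Out, In, In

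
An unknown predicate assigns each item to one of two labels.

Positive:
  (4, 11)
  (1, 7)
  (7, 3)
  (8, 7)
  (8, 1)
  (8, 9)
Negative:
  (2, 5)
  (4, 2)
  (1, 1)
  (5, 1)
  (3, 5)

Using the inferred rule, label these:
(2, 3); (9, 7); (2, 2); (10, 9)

Rule: max ≥ 7. This holds for each 'Positive' example and fails for each 'Negative' one.

Negative, Positive, Negative, Positive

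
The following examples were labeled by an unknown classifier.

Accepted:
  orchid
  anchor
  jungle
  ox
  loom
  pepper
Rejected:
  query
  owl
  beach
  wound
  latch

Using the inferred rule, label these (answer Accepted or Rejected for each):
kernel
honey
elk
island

Accepted, Rejected, Rejected, Accepted

All 'Accepted' examples share one property — even length — and every 'Rejected' example lacks it.
kernel → length 6 → Accepted.
honey → length 5 → Rejected.
elk → length 3 → Rejected.
island → length 6 → Accepted.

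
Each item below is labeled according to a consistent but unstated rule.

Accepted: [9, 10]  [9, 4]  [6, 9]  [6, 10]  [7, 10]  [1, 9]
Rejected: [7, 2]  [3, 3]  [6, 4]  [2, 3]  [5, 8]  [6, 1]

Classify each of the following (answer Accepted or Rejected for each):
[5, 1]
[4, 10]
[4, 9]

Rejected, Accepted, Accepted

'Accepted' ⟺ max ≥ 9.
[5, 1]: Rejected (max 5).
[4, 10]: Accepted (max 10).
[4, 9]: Accepted (max 9).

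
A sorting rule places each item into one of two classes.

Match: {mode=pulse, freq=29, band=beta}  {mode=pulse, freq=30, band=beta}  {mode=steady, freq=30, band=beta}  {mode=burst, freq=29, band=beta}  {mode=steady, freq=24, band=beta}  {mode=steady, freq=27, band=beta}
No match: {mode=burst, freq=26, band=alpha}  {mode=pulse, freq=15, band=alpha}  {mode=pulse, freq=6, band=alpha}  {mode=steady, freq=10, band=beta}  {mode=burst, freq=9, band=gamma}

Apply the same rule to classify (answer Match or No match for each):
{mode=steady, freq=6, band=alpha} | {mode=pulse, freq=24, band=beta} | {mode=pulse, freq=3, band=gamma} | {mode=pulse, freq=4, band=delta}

No match, Match, No match, No match

The pattern is that an item is 'Match' exactly when: band is beta AND freq ≥ 15.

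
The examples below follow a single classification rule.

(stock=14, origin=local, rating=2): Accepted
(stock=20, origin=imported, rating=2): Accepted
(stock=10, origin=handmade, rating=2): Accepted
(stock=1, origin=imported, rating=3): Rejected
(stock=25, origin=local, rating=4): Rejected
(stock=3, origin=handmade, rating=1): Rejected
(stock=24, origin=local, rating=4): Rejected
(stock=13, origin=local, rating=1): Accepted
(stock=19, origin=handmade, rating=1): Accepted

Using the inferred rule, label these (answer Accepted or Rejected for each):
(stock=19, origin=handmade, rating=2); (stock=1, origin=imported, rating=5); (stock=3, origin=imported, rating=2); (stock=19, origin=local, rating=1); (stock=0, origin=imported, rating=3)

The pattern is that an item is 'Accepted' exactly when: stock ≥ 10 AND rating ≤ 2.
(stock=19, origin=handmade, rating=2): Accepted (stock = 19, rating = 2). (stock=1, origin=imported, rating=5): Rejected (stock = 1, rating = 5). (stock=3, origin=imported, rating=2): Rejected (stock = 3, rating = 2). (stock=19, origin=local, rating=1): Accepted (stock = 19, rating = 1). (stock=0, origin=imported, rating=3): Rejected (stock = 0, rating = 3).

Accepted, Rejected, Rejected, Accepted, Rejected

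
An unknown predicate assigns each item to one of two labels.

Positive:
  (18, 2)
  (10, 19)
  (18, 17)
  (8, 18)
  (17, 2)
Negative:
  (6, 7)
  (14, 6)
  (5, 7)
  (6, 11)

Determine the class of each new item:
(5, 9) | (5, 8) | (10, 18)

The common property of the 'Positive' items is: max ≥ 17. No 'Negative' item has it.
(5, 9) → max 9 → Negative.
(5, 8) → max 8 → Negative.
(10, 18) → max 18 → Positive.

Negative, Negative, Positive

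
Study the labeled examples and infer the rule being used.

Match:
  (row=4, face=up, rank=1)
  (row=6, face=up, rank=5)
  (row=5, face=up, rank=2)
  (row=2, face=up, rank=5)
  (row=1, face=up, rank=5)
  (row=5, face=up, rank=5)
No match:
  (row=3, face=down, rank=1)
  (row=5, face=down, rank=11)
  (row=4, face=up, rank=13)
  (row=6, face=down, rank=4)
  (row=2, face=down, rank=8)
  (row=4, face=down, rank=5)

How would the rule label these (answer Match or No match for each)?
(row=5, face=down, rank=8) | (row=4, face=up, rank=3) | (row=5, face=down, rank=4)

No match, Match, No match

The classifier is using: face is up AND rank ≤ 5.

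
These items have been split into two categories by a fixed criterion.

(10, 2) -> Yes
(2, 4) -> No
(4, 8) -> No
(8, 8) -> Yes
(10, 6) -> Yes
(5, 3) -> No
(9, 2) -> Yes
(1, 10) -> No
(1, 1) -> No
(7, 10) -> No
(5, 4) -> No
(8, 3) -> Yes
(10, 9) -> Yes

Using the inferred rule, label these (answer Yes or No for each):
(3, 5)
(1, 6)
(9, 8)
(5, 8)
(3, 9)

The distinguishing property — first ≥ 8 — holds for all the 'Yes' cases and none of the 'No' cases.

No, No, Yes, No, No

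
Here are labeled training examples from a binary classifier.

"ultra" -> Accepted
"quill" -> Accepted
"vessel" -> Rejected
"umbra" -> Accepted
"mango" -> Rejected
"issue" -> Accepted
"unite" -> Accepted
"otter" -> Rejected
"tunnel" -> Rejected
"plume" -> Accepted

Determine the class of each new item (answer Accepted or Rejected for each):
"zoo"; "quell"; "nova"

Rejected, Accepted, Rejected

All 'Accepted' examples share one property — odd length AND contains 'u' — and every 'Rejected' example lacks it.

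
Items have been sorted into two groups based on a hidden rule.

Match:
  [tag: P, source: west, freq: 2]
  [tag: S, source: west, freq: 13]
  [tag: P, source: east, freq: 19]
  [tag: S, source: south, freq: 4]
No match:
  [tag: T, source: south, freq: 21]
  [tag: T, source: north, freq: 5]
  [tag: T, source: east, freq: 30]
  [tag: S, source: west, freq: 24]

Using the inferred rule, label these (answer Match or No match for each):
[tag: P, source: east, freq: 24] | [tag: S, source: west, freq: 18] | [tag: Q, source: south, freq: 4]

No match, Match, Match

The pattern is that an item is 'Match' exactly when: freq ≠ 5 AND freq ≤ 19.
[tag: P, source: east, freq: 24] — freq = 24, hence No match.
[tag: S, source: west, freq: 18] — freq = 18, hence Match.
[tag: Q, source: south, freq: 4] — freq = 4, hence Match.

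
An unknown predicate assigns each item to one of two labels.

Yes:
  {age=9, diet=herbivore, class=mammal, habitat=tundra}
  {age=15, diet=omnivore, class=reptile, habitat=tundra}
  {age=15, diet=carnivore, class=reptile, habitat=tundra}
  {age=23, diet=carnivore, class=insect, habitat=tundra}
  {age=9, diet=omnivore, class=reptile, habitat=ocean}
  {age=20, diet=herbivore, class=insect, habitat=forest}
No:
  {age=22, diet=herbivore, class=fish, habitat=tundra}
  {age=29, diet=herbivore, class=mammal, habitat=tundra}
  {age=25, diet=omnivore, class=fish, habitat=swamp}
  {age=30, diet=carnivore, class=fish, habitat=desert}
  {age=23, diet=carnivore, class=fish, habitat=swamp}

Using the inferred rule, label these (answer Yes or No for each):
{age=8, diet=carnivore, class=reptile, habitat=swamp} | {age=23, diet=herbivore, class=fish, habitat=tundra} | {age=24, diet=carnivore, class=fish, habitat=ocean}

All 'Yes' examples share one property — class is insect OR age ≤ 15 — and every 'No' example lacks it.

Yes, No, No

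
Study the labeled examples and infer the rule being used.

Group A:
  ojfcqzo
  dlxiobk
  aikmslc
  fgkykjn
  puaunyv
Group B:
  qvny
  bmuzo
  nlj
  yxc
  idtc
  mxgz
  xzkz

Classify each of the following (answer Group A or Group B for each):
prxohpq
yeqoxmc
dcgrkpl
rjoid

One predicate separates the groups cleanly: length 7.
prxohpq: Group A (length 7).
yeqoxmc: Group A (length 7).
dcgrkpl: Group A (length 7).
rjoid: Group B (length 5).

Group A, Group A, Group A, Group B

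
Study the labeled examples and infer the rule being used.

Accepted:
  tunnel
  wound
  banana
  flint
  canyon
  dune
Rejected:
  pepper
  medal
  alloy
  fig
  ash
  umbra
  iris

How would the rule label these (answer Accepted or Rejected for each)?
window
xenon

The simplest hypothesis consistent with all the labels is: contains 'n'.
window: Accepted (has 'n').
xenon: Accepted (has 'n').

Accepted, Accepted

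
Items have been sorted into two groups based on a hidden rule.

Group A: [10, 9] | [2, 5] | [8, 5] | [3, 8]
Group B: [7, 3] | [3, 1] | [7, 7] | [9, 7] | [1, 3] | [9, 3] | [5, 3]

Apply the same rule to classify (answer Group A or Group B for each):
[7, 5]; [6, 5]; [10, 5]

Group B, Group A, Group A

The distinguishing property — sum is odd — holds for all the 'Group A' cases and none of the 'Group B' cases.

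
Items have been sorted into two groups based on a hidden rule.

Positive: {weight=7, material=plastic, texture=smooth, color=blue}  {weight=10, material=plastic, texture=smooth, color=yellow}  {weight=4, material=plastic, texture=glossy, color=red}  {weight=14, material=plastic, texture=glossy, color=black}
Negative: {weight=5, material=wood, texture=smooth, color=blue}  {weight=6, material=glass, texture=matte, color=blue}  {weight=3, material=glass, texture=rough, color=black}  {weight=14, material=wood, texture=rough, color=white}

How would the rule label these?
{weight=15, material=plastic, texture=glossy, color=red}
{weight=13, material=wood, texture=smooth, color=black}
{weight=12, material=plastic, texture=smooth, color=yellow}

Positive, Negative, Positive

The pattern is that an item is 'Positive' exactly when: material is plastic.
{weight=15, material=plastic, texture=glossy, color=red} — material is plastic, hence Positive.
{weight=13, material=wood, texture=smooth, color=black} — material is wood, hence Negative.
{weight=12, material=plastic, texture=smooth, color=yellow} — material is plastic, hence Positive.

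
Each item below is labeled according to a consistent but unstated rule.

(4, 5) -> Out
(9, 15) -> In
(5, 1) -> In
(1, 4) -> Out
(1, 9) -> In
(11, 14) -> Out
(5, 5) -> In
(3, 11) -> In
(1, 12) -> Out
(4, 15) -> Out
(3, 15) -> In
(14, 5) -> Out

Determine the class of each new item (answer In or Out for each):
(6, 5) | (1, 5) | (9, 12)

Out, In, Out

The classifier is using: sum is even.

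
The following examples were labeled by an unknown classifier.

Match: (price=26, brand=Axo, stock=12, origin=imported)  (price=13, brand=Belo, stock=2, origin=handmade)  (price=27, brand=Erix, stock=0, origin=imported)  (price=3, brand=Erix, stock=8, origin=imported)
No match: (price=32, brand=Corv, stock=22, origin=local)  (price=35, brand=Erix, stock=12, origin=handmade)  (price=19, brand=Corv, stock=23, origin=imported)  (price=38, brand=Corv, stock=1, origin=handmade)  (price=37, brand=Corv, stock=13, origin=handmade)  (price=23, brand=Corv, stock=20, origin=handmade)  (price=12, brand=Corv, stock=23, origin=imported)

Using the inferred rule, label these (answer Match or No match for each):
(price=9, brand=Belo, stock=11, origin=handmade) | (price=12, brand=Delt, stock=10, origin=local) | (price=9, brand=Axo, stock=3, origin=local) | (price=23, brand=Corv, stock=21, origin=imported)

All 'Match' examples share one property — stock ≤ 12 AND price ≤ 27 — and every 'No match' example lacks it.
(price=9, brand=Belo, stock=11, origin=handmade) — stock = 11, price = 9, hence Match.
(price=12, brand=Delt, stock=10, origin=local) — stock = 10, price = 12, hence Match.
(price=9, brand=Axo, stock=3, origin=local) — stock = 3, price = 9, hence Match.
(price=23, brand=Corv, stock=21, origin=imported) — stock = 21, price = 23, hence No match.

Match, Match, Match, No match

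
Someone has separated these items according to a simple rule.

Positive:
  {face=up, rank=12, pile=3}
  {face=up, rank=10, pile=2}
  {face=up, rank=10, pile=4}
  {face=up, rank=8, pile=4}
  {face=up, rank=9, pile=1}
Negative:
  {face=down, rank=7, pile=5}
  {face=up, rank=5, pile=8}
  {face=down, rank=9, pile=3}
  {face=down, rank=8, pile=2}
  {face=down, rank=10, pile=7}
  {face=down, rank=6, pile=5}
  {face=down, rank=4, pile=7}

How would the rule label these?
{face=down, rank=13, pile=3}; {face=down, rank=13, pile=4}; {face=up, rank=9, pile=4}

Negative, Negative, Positive

The simplest hypothesis consistent with all the labels is: face is up AND pile ≤ 4.
{face=down, rank=13, pile=3} — face is down, pile = 3, hence Negative.
{face=down, rank=13, pile=4} — face is down, pile = 4, hence Negative.
{face=up, rank=9, pile=4} — face is up, pile = 4, hence Positive.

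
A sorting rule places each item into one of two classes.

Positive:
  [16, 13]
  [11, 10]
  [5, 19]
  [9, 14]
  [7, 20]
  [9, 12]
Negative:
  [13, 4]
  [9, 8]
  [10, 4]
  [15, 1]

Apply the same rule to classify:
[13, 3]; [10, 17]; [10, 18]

The pattern is that an item is 'Positive' exactly when: sum ≥ 21.
[13, 3]: Negative (13+3 = 16). [10, 17]: Positive (10+17 = 27). [10, 18]: Positive (10+18 = 28).

Negative, Positive, Positive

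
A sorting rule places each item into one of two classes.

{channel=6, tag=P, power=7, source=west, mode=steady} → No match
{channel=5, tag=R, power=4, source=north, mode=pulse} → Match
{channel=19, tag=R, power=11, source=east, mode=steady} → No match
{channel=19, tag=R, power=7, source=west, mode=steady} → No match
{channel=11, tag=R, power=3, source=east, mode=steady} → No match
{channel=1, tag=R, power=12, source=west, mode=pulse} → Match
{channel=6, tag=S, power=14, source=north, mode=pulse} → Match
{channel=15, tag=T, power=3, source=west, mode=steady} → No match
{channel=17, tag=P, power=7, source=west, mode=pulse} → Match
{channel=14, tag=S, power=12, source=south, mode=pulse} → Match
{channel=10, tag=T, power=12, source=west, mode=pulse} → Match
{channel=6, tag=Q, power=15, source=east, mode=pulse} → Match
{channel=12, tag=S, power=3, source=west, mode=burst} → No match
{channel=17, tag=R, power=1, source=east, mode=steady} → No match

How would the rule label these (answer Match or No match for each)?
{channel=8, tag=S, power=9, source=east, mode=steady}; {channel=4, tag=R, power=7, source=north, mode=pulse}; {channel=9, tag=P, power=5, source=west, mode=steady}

No match, Match, No match

The rule appears to be: mode is pulse.
{channel=8, tag=S, power=9, source=east, mode=steady} → mode is steady → No match.
{channel=4, tag=R, power=7, source=north, mode=pulse} → mode is pulse → Match.
{channel=9, tag=P, power=5, source=west, mode=steady} → mode is steady → No match.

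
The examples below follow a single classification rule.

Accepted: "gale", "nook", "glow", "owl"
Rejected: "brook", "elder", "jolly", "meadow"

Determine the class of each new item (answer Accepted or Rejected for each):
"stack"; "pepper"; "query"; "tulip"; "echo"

Rejected, Rejected, Rejected, Rejected, Accepted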